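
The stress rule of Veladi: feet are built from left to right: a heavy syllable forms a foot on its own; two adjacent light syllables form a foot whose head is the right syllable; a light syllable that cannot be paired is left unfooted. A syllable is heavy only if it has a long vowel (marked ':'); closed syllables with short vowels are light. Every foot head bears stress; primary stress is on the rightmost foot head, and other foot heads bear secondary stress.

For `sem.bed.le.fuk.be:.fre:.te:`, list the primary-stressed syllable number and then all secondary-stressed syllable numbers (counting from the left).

Weights: 1 sem L, 2 bed L, 3 le L, 4 fuk L, 5 be: H, 6 fre: H, 7 te: H.
Parse left to right (heavy = foot alone; LL = one foot; stranded L unfooted): (sem.ˈbed) (le.ˈfuk) (ˈbe:) (ˈfre:) (ˈte:).
Foot heads: 2, 4, 5, 6, 7.
Primary stress on the rightmost head = syllable 7.
Secondary stress on 2, 4, 5, 6: sem.ˌbed.le.ˌfuk.ˌbe:.ˌfre:.ˈte:.

primary 7, secondary 2, 4, 5, 6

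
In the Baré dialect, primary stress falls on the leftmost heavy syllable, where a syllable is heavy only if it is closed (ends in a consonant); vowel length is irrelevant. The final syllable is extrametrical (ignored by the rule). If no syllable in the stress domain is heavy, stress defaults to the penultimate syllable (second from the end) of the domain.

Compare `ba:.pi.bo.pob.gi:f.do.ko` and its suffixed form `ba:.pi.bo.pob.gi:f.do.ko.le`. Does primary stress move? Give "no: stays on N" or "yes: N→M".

Base `ba:.pi.bo.pob.gi:f.do.ko` (7 syllables):
  The final syllable (7, ko) is extrametrical; the stress domain is syllables 1–6.
  Weights: 1 ba: L, 2 pi L, 3 bo L, 4 pob H, 5 gi:f H, 6 do L.
  Heavy syllables in the domain: 4, 5. The leftmost is syllable 4 (pob).
  → primary stress on syllable 4.
Suffixed `ba:.pi.bo.pob.gi:f.do.ko.le` (8 syllables):
  The final syllable (8, le) is extrametrical; the stress domain is syllables 1–7.
  Weights: 1 ba: L, 2 pi L, 3 bo L, 4 pob H, 5 gi:f H, 6 do L, 7 ko L.
  Heavy syllables in the domain: 4, 5. The leftmost is syllable 4 (pob).
  → primary stress on syllable 4.

no: stays on 4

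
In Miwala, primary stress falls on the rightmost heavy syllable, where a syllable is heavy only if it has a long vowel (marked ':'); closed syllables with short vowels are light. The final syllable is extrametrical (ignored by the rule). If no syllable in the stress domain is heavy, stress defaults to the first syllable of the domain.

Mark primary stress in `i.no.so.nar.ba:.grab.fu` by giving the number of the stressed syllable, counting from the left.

The final syllable (7, fu) is extrametrical; the stress domain is syllables 1–6.
Weights: 1 i L, 2 no L, 3 so L, 4 nar L, 5 ba: H, 6 grab L.
Heavy syllables in the domain: 5. The rightmost is syllable 5 (ba:).
Primary stress: syllable 5 → i.no.so.nar.ˈba:.grab.fu.

5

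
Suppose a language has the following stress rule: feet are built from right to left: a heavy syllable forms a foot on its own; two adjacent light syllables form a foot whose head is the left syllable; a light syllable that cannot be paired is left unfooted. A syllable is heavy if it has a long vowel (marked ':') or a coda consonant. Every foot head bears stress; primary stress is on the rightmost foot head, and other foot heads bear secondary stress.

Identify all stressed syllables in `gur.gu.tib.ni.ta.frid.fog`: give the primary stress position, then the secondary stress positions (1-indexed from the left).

Weights: 1 gur H, 2 gu L, 3 tib H, 4 ni L, 5 ta L, 6 frid H, 7 fog H.
Parse right to left (heavy = foot alone; LL = one foot; stranded L unfooted): (ˈgur) gu (ˈtib) (ˈni.ta) (ˈfrid) (ˈfog).
Foot heads: 1, 3, 4, 6, 7.
Primary stress on the rightmost head = syllable 7.
Secondary stress on 1, 3, 4, 6: ˌgur.gu.ˌtib.ˌni.ta.ˌfrid.ˈfog.

primary 7, secondary 1, 3, 4, 6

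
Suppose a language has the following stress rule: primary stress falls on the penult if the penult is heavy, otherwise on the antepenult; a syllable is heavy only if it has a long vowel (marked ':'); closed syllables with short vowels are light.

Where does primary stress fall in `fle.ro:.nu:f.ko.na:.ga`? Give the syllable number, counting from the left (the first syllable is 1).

Weights: 4 ko L, 5 na: H, 6 ga L.
The penult (syllable 5, na:) is heavy, so it takes stress.
Primary stress: syllable 5 → fle.ro:.nu:f.ko.ˈna:.ga.

5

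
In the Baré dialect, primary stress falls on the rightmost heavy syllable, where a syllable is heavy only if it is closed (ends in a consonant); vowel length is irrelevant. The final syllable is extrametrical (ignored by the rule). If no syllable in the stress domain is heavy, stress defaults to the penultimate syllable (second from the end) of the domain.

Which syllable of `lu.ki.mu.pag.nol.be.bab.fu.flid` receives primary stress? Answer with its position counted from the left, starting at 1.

The final syllable (9, flid) is extrametrical; the stress domain is syllables 1–8.
Weights: 1 lu L, 2 ki L, 3 mu L, 4 pag H, 5 nol H, 6 be L, 7 bab H, 8 fu L.
Heavy syllables in the domain: 4, 5, 7. The rightmost is syllable 7 (bab).
Primary stress: syllable 7 → lu.ki.mu.pag.nol.be.ˈbab.fu.flid.

7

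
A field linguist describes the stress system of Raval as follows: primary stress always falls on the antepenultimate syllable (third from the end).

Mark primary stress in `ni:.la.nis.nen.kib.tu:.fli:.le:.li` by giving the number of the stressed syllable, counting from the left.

The word has 9 syllables; the antepenultimate syllable (third from the end) is syllable 7 (fli:).
Primary stress: syllable 7 → ni:.la.nis.nen.kib.tu:.ˈfli:.le:.li.

7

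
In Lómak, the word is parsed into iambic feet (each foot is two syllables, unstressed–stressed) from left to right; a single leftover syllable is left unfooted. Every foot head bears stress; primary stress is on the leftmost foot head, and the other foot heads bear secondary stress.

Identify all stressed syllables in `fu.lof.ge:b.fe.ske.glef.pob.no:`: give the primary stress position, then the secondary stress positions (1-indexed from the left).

primary 2, secondary 4, 6, 8

Parse left to right into iambic (σˈσ) feet: (fu.ˈlof) (ge:b.ˈfe) (ske.ˈglef) (pob.ˈno:).
Foot heads (stressed positions): 2, 4, 6, 8.
End Rule Leftmost: primary stress on the leftmost head = syllable 2.
Secondary stress on 4, 6, 8: fu.ˈlof.ge:b.ˌfe.ske.ˌglef.pob.ˌno:.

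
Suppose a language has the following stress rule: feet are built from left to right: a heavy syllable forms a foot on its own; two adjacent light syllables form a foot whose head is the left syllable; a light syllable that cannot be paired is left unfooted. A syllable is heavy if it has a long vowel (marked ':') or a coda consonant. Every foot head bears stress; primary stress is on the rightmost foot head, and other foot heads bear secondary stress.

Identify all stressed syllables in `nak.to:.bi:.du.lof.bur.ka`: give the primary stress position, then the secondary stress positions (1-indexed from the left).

Weights: 1 nak H, 2 to: H, 3 bi: H, 4 du L, 5 lof H, 6 bur H, 7 ka L.
Parse left to right (heavy = foot alone; LL = one foot; stranded L unfooted): (ˈnak) (ˈto:) (ˈbi:) du (ˈlof) (ˈbur) ka.
Foot heads: 1, 2, 3, 5, 6.
Primary stress on the rightmost head = syllable 6.
Secondary stress on 1, 2, 3, 5: ˌnak.ˌto:.ˌbi:.du.ˌlof.ˈbur.ka.

primary 6, secondary 1, 2, 3, 5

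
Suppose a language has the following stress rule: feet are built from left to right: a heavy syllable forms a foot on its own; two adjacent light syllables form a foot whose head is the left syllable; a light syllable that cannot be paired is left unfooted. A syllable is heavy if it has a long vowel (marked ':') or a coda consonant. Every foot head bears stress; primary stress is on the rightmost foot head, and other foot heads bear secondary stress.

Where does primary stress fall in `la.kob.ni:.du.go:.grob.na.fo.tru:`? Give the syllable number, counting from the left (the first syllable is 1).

Weights: 1 la L, 2 kob H, 3 ni: H, 4 du L, 5 go: H, 6 grob H, 7 na L, 8 fo L, 9 tru: H.
Parse left to right (heavy = foot alone; LL = one foot; stranded L unfooted): la (ˈkob) (ˈni:) du (ˈgo:) (ˈgrob) (ˈna.fo) (ˈtru:).
Foot heads: 2, 3, 5, 6, 7, 9.
Primary stress on the rightmost head = syllable 9.
Primary stress: syllable 9 → la.kob.ni:.du.go:.grob.na.fo.ˈtru:.

9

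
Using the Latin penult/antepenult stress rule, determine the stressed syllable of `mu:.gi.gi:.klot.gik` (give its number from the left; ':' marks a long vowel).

4

Classical Latin: stress the penult if heavy (long vowel or closed), else the antepenult.
Weights: 3 gi: H, 4 klot H, 5 gik H.
The penult (syllable 4, klot) is heavy, so it takes stress.
Stress on syllable 4: mu:.gi.gi:.ˈklot.gik.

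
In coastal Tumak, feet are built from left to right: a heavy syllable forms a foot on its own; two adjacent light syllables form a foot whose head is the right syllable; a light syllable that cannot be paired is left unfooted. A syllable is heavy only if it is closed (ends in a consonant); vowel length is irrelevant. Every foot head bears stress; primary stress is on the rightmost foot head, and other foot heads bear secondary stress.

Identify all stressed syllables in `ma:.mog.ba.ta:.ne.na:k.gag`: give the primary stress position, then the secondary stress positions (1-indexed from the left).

Weights: 1 ma: L, 2 mog H, 3 ba L, 4 ta: L, 5 ne L, 6 na:k H, 7 gag H.
Parse left to right (heavy = foot alone; LL = one foot; stranded L unfooted): ma: (ˈmog) (ba.ˈta:) ne (ˈna:k) (ˈgag).
Foot heads: 2, 4, 6, 7.
Primary stress on the rightmost head = syllable 7.
Secondary stress on 2, 4, 6: ma:.ˌmog.ba.ˌta:.ne.ˌna:k.ˈgag.

primary 7, secondary 2, 4, 6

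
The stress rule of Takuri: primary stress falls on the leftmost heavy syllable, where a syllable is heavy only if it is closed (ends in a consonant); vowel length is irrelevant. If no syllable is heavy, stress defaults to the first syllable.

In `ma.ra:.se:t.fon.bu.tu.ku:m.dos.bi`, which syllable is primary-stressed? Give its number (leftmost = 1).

3

Weights: 1 ma L, 2 ra: L, 3 se:t H, 4 fon H, 5 bu L, 6 tu L, 7 ku:m H, 8 dos H, 9 bi L.
Heavy syllables in the domain: 3, 4, 7, 8. The leftmost is syllable 3 (se:t).
Primary stress: syllable 3 → ma.ra:.ˈse:t.fon.bu.tu.ku:m.dos.bi.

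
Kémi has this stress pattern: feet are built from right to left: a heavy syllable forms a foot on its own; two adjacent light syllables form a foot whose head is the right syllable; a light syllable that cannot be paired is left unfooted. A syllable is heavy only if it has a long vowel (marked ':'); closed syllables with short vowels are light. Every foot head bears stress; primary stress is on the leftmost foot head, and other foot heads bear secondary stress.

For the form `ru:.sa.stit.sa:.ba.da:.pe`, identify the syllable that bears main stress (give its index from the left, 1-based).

Weights: 1 ru: H, 2 sa L, 3 stit L, 4 sa: H, 5 ba L, 6 da: H, 7 pe L.
Parse right to left (heavy = foot alone; LL = one foot; stranded L unfooted): (ˈru:) (sa.ˈstit) (ˈsa:) ba (ˈda:) pe.
Foot heads: 1, 3, 4, 6.
Primary stress on the leftmost head = syllable 1.
Primary stress: syllable 1 → ˈru:.sa.stit.sa:.ba.da:.pe.

1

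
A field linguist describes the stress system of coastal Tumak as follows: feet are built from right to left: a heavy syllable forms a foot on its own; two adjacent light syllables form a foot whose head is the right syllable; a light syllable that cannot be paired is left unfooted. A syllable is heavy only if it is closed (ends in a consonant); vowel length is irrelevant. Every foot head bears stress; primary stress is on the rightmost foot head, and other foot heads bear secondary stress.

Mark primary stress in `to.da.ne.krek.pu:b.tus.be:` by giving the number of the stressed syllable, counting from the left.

Weights: 1 to L, 2 da L, 3 ne L, 4 krek H, 5 pu:b H, 6 tus H, 7 be: L.
Parse right to left (heavy = foot alone; LL = one foot; stranded L unfooted): to (da.ˈne) (ˈkrek) (ˈpu:b) (ˈtus) be:.
Foot heads: 3, 4, 5, 6.
Primary stress on the rightmost head = syllable 6.
Primary stress: syllable 6 → to.da.ne.krek.pu:b.ˈtus.be:.

6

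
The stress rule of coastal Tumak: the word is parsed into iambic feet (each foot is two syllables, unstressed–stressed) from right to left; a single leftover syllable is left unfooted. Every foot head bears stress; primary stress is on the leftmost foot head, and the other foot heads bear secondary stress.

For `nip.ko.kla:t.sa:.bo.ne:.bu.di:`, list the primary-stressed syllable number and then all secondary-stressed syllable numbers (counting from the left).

Parse right to left into iambic (σˈσ) feet: (nip.ˈko) (kla:t.ˈsa:) (bo.ˈne:) (bu.ˈdi:).
Foot heads (stressed positions): 2, 4, 6, 8.
End Rule Leftmost: primary stress on the leftmost head = syllable 2.
Secondary stress on 4, 6, 8: nip.ˈko.kla:t.ˌsa:.bo.ˌne:.bu.ˌdi:.

primary 2, secondary 4, 6, 8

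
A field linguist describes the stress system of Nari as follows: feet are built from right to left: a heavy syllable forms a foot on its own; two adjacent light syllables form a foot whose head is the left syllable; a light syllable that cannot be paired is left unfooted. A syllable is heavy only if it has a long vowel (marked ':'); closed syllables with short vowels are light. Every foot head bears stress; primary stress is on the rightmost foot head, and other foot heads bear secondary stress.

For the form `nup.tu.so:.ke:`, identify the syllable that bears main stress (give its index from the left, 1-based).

4

Weights: 1 nup L, 2 tu L, 3 so: H, 4 ke: H.
Parse right to left (heavy = foot alone; LL = one foot; stranded L unfooted): (ˈnup.tu) (ˈso:) (ˈke:).
Foot heads: 1, 3, 4.
Primary stress on the rightmost head = syllable 4.
Primary stress: syllable 4 → nup.tu.so:.ˈke:.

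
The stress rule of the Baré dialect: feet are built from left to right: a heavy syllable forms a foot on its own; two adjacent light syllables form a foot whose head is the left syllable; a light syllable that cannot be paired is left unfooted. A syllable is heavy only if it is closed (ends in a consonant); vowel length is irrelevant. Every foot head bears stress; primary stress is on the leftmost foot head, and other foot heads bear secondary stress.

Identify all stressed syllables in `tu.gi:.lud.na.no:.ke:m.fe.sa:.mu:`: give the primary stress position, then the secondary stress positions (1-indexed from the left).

Weights: 1 tu L, 2 gi: L, 3 lud H, 4 na L, 5 no: L, 6 ke:m H, 7 fe L, 8 sa: L, 9 mu: L.
Parse left to right (heavy = foot alone; LL = one foot; stranded L unfooted): (ˈtu.gi:) (ˈlud) (ˈna.no:) (ˈke:m) (ˈfe.sa:) mu:.
Foot heads: 1, 3, 4, 6, 7.
Primary stress on the leftmost head = syllable 1.
Secondary stress on 3, 4, 6, 7: ˈtu.gi:.ˌlud.ˌna.no:.ˌke:m.ˌfe.sa:.mu:.

primary 1, secondary 3, 4, 6, 7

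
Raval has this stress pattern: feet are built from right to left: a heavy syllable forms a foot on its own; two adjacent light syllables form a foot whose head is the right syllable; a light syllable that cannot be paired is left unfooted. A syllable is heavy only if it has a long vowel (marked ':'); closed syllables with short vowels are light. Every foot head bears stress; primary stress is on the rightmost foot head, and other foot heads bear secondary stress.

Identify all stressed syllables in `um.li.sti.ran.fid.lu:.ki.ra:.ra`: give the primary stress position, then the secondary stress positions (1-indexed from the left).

primary 8, secondary 3, 5, 6

Weights: 1 um L, 2 li L, 3 sti L, 4 ran L, 5 fid L, 6 lu: H, 7 ki L, 8 ra: H, 9 ra L.
Parse right to left (heavy = foot alone; LL = one foot; stranded L unfooted): um (li.ˈsti) (ran.ˈfid) (ˈlu:) ki (ˈra:) ra.
Foot heads: 3, 5, 6, 8.
Primary stress on the rightmost head = syllable 8.
Secondary stress on 3, 5, 6: um.li.ˌsti.ran.ˌfid.ˌlu:.ki.ˈra:.ra.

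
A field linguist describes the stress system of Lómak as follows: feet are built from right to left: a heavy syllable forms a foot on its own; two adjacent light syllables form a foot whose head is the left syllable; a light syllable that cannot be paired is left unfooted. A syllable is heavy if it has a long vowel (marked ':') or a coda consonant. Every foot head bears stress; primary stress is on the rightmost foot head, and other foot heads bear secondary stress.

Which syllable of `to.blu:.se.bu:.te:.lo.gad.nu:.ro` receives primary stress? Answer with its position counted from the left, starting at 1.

Weights: 1 to L, 2 blu: H, 3 se L, 4 bu: H, 5 te: H, 6 lo L, 7 gad H, 8 nu: H, 9 ro L.
Parse right to left (heavy = foot alone; LL = one foot; stranded L unfooted): to (ˈblu:) se (ˈbu:) (ˈte:) lo (ˈgad) (ˈnu:) ro.
Foot heads: 2, 4, 5, 7, 8.
Primary stress on the rightmost head = syllable 8.
Primary stress: syllable 8 → to.blu:.se.bu:.te:.lo.gad.ˈnu:.ro.

8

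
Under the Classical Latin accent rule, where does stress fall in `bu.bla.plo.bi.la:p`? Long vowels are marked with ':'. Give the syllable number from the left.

Classical Latin: stress the penult if heavy (long vowel or closed), else the antepenult.
Weights: 3 plo L, 4 bi L, 5 la:p H.
The penult (syllable 4, bi) is light, so stress falls on the antepenult (syllable 3, plo).
Stress on syllable 3: bu.bla.ˈplo.bi.la:p.

3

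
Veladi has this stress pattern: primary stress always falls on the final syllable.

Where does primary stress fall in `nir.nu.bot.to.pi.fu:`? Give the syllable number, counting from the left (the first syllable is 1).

The word has 6 syllables; the final syllable is syllable 6 (fu:).
Primary stress: syllable 6 → nir.nu.bot.to.pi.ˈfu:.

6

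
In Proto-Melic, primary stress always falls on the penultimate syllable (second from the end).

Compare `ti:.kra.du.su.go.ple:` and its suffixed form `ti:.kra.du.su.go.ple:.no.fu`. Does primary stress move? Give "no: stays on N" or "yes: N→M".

Base `ti:.kra.du.su.go.ple:` (6 syllables):
  The word has 6 syllables; the penultimate syllable (second from the end) is syllable 5 (go).
  → primary stress on syllable 5.
Suffixed `ti:.kra.du.su.go.ple:.no.fu` (8 syllables):
  The word has 8 syllables; the penultimate syllable (second from the end) is syllable 7 (no).
  → primary stress on syllable 7.

yes: 5→7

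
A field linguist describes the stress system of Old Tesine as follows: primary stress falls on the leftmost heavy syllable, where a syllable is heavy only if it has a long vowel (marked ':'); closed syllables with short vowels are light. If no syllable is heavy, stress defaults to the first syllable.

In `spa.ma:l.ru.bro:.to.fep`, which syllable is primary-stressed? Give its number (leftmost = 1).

Weights: 1 spa L, 2 ma:l H, 3 ru L, 4 bro: H, 5 to L, 6 fep L.
Heavy syllables in the domain: 2, 4. The leftmost is syllable 2 (ma:l).
Primary stress: syllable 2 → spa.ˈma:l.ru.bro:.to.fep.

2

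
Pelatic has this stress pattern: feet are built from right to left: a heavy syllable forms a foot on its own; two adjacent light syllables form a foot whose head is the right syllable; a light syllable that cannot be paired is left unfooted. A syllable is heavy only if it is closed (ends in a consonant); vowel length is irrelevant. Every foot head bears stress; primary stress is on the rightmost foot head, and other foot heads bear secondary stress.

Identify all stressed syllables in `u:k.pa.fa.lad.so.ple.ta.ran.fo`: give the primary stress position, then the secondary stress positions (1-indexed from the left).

Weights: 1 u:k H, 2 pa L, 3 fa L, 4 lad H, 5 so L, 6 ple L, 7 ta L, 8 ran H, 9 fo L.
Parse right to left (heavy = foot alone; LL = one foot; stranded L unfooted): (ˈu:k) (pa.ˈfa) (ˈlad) so (ple.ˈta) (ˈran) fo.
Foot heads: 1, 3, 4, 7, 8.
Primary stress on the rightmost head = syllable 8.
Secondary stress on 1, 3, 4, 7: ˌu:k.pa.ˌfa.ˌlad.so.ple.ˌta.ˈran.fo.

primary 8, secondary 1, 3, 4, 7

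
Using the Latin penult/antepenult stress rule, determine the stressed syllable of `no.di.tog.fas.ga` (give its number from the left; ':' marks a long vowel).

4

Classical Latin: stress the penult if heavy (long vowel or closed), else the antepenult.
Weights: 3 tog H, 4 fas H, 5 ga L.
The penult (syllable 4, fas) is heavy, so it takes stress.
Stress on syllable 4: no.di.tog.ˈfas.ga.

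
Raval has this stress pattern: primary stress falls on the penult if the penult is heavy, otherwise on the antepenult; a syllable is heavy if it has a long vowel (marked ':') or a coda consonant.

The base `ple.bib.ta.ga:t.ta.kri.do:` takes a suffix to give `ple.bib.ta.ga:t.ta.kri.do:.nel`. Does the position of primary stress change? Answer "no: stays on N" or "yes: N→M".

Base `ple.bib.ta.ga:t.ta.kri.do:` (7 syllables):
  Weights: 5 ta L, 6 kri L, 7 do: H.
  The penult (syllable 6, kri) is light, so stress falls on the antepenult (syllable 5, ta).
  → primary stress on syllable 5.
Suffixed `ple.bib.ta.ga:t.ta.kri.do:.nel` (8 syllables):
  Weights: 6 kri L, 7 do: H, 8 nel H.
  The penult (syllable 7, do:) is heavy, so it takes stress.
  → primary stress on syllable 7.

yes: 5→7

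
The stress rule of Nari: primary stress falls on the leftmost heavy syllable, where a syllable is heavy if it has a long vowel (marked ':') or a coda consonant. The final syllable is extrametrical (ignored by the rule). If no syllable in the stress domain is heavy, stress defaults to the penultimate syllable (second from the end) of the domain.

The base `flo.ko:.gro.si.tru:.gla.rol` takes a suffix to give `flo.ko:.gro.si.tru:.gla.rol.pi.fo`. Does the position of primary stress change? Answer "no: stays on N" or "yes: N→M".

Base `flo.ko:.gro.si.tru:.gla.rol` (7 syllables):
  The final syllable (7, rol) is extrametrical; the stress domain is syllables 1–6.
  Weights: 1 flo L, 2 ko: H, 3 gro L, 4 si L, 5 tru: H, 6 gla L.
  Heavy syllables in the domain: 2, 5. The leftmost is syllable 2 (ko:).
  → primary stress on syllable 2.
Suffixed `flo.ko:.gro.si.tru:.gla.rol.pi.fo` (9 syllables):
  The final syllable (9, fo) is extrametrical; the stress domain is syllables 1–8.
  Weights: 1 flo L, 2 ko: H, 3 gro L, 4 si L, 5 tru: H, 6 gla L, 7 rol H, 8 pi L.
  Heavy syllables in the domain: 2, 5, 7. The leftmost is syllable 2 (ko:).
  → primary stress on syllable 2.

no: stays on 2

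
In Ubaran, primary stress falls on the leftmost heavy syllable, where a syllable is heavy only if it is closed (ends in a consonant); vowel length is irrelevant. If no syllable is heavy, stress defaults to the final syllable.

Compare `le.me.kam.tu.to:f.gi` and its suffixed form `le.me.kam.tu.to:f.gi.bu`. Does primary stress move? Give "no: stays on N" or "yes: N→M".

no: stays on 3

Base `le.me.kam.tu.to:f.gi` (6 syllables):
  Weights: 1 le L, 2 me L, 3 kam H, 4 tu L, 5 to:f H, 6 gi L.
  Heavy syllables in the domain: 3, 5. The leftmost is syllable 3 (kam).
  → primary stress on syllable 3.
Suffixed `le.me.kam.tu.to:f.gi.bu` (7 syllables):
  Weights: 1 le L, 2 me L, 3 kam H, 4 tu L, 5 to:f H, 6 gi L, 7 bu L.
  Heavy syllables in the domain: 3, 5. The leftmost is syllable 3 (kam).
  → primary stress on syllable 3.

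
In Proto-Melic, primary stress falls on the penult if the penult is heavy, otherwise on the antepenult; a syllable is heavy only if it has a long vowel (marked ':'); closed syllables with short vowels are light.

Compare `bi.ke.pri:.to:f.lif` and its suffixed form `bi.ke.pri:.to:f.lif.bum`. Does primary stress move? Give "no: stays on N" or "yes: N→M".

Base `bi.ke.pri:.to:f.lif` (5 syllables):
  Weights: 3 pri: H, 4 to:f H, 5 lif L.
  The penult (syllable 4, to:f) is heavy, so it takes stress.
  → primary stress on syllable 4.
Suffixed `bi.ke.pri:.to:f.lif.bum` (6 syllables):
  Weights: 4 to:f H, 5 lif L, 6 bum L.
  The penult (syllable 5, lif) is light, so stress falls on the antepenult (syllable 4, to:f).
  → primary stress on syllable 4.

no: stays on 4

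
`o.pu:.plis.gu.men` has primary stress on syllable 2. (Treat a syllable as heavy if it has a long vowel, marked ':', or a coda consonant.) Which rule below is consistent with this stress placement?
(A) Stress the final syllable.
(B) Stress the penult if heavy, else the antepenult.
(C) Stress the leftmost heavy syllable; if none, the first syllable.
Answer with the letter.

Rule A → syllable 5 (observed: 2).
Rule B → syllable 3 (observed: 2).
Rule C → syllable 2 ✓.

C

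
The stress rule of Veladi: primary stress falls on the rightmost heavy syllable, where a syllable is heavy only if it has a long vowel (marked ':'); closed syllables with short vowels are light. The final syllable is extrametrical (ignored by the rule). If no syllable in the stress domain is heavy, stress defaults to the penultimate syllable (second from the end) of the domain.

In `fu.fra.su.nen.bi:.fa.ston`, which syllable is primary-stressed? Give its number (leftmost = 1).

5

The final syllable (7, ston) is extrametrical; the stress domain is syllables 1–6.
Weights: 1 fu L, 2 fra L, 3 su L, 4 nen L, 5 bi: H, 6 fa L.
Heavy syllables in the domain: 5. The rightmost is syllable 5 (bi:).
Primary stress: syllable 5 → fu.fra.su.nen.ˈbi:.fa.ston.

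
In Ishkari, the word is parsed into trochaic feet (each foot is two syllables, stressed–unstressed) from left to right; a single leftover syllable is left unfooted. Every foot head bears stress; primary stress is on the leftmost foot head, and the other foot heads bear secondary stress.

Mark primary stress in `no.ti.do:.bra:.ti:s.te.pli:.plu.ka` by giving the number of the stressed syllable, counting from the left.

Parse left to right into trochaic (ˈσσ) feet: (ˈno.ti) (ˈdo:.bra:) (ˈti:s.te) (ˈpli:.plu) ka. Syllable 9 is left unfooted.
Foot heads (stressed positions): 1, 3, 5, 7.
End Rule Leftmost: primary stress on the leftmost head = syllable 1.
Primary stress: syllable 1 → ˈno.ti.do:.bra:.ti:s.te.pli:.plu.ka.

1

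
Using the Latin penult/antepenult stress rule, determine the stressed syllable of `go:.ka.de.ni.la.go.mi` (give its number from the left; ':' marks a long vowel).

Classical Latin: stress the penult if heavy (long vowel or closed), else the antepenult.
Weights: 5 la L, 6 go L, 7 mi L.
The penult (syllable 6, go) is light, so stress falls on the antepenult (syllable 5, la).
Stress on syllable 5: go:.ka.de.ni.ˈla.go.mi.

5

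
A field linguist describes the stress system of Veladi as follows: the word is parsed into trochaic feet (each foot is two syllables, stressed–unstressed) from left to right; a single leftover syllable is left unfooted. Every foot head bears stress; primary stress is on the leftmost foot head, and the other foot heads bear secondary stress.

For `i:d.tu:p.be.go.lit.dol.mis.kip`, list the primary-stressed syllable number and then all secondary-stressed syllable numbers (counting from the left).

primary 1, secondary 3, 5, 7

Parse left to right into trochaic (ˈσσ) feet: (ˈi:d.tu:p) (ˈbe.go) (ˈlit.dol) (ˈmis.kip).
Foot heads (stressed positions): 1, 3, 5, 7.
End Rule Leftmost: primary stress on the leftmost head = syllable 1.
Secondary stress on 3, 5, 7: ˈi:d.tu:p.ˌbe.go.ˌlit.dol.ˌmis.kip.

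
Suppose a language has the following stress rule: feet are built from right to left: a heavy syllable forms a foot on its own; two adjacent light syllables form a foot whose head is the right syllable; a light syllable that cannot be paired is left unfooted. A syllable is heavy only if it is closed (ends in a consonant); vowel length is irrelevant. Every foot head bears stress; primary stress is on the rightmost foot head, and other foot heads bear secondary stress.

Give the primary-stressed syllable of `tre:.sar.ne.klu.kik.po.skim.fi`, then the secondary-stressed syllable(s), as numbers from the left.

Weights: 1 tre: L, 2 sar H, 3 ne L, 4 klu L, 5 kik H, 6 po L, 7 skim H, 8 fi L.
Parse right to left (heavy = foot alone; LL = one foot; stranded L unfooted): tre: (ˈsar) (ne.ˈklu) (ˈkik) po (ˈskim) fi.
Foot heads: 2, 4, 5, 7.
Primary stress on the rightmost head = syllable 7.
Secondary stress on 2, 4, 5: tre:.ˌsar.ne.ˌklu.ˌkik.po.ˈskim.fi.

primary 7, secondary 2, 4, 5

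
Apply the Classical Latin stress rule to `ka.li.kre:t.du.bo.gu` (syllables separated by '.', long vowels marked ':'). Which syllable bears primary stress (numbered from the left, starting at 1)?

4

Classical Latin: stress the penult if heavy (long vowel or closed), else the antepenult.
Weights: 4 du L, 5 bo L, 6 gu L.
The penult (syllable 5, bo) is light, so stress falls on the antepenult (syllable 4, du).
Stress on syllable 4: ka.li.kre:t.ˈdu.bo.gu.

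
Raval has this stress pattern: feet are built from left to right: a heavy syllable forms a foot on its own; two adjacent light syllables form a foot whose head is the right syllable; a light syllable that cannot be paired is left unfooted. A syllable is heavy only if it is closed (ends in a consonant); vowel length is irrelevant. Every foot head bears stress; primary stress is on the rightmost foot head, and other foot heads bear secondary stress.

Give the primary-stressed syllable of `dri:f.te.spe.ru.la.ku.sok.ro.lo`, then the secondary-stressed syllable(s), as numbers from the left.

primary 9, secondary 1, 3, 5, 7

Weights: 1 dri:f H, 2 te L, 3 spe L, 4 ru L, 5 la L, 6 ku L, 7 sok H, 8 ro L, 9 lo L.
Parse left to right (heavy = foot alone; LL = one foot; stranded L unfooted): (ˈdri:f) (te.ˈspe) (ru.ˈla) ku (ˈsok) (ro.ˈlo).
Foot heads: 1, 3, 5, 7, 9.
Primary stress on the rightmost head = syllable 9.
Secondary stress on 1, 3, 5, 7: ˌdri:f.te.ˌspe.ru.ˌla.ku.ˌsok.ro.ˈlo.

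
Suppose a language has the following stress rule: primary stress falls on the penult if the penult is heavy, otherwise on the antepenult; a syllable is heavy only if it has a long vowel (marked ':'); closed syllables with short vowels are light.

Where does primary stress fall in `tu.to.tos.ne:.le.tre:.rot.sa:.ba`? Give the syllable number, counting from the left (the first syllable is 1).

Weights: 7 rot L, 8 sa: H, 9 ba L.
The penult (syllable 8, sa:) is heavy, so it takes stress.
Primary stress: syllable 8 → tu.to.tos.ne:.le.tre:.rot.ˈsa:.ba.

8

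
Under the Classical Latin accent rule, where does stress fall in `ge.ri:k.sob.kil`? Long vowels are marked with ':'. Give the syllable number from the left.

Classical Latin: stress the penult if heavy (long vowel or closed), else the antepenult.
Weights: 2 ri:k H, 3 sob H, 4 kil H.
The penult (syllable 3, sob) is heavy, so it takes stress.
Stress on syllable 3: ge.ri:k.ˈsob.kil.

3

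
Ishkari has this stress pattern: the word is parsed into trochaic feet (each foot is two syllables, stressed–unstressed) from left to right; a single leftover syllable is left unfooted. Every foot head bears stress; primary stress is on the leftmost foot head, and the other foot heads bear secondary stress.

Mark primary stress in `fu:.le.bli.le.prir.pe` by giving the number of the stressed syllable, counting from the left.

1

Parse left to right into trochaic (ˈσσ) feet: (ˈfu:.le) (ˈbli.le) (ˈprir.pe).
Foot heads (stressed positions): 1, 3, 5.
End Rule Leftmost: primary stress on the leftmost head = syllable 1.
Primary stress: syllable 1 → ˈfu:.le.bli.le.prir.pe.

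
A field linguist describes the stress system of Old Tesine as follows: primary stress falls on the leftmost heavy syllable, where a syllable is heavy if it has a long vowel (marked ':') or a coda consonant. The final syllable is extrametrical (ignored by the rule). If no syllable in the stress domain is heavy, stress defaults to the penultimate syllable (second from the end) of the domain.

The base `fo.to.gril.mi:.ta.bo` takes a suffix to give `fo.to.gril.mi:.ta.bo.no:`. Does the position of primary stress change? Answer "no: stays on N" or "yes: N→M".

Base `fo.to.gril.mi:.ta.bo` (6 syllables):
  The final syllable (6, bo) is extrametrical; the stress domain is syllables 1–5.
  Weights: 1 fo L, 2 to L, 3 gril H, 4 mi: H, 5 ta L.
  Heavy syllables in the domain: 3, 4. The leftmost is syllable 3 (gril).
  → primary stress on syllable 3.
Suffixed `fo.to.gril.mi:.ta.bo.no:` (7 syllables):
  The final syllable (7, no:) is extrametrical; the stress domain is syllables 1–6.
  Weights: 1 fo L, 2 to L, 3 gril H, 4 mi: H, 5 ta L, 6 bo L.
  Heavy syllables in the domain: 3, 4. The leftmost is syllable 3 (gril).
  → primary stress on syllable 3.

no: stays on 3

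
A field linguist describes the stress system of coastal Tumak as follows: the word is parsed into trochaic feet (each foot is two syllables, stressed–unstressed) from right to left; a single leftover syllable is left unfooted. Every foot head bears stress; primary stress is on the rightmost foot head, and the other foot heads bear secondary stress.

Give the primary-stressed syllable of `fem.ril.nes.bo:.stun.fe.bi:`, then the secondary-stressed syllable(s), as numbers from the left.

primary 6, secondary 2, 4

Parse right to left into trochaic (ˈσσ) feet: fem (ˈril.nes) (ˈbo:.stun) (ˈfe.bi:). Syllable 1 is left unfooted.
Foot heads (stressed positions): 2, 4, 6.
End Rule Rightmost: primary stress on the rightmost head = syllable 6.
Secondary stress on 2, 4: fem.ˌril.nes.ˌbo:.stun.ˈfe.bi:.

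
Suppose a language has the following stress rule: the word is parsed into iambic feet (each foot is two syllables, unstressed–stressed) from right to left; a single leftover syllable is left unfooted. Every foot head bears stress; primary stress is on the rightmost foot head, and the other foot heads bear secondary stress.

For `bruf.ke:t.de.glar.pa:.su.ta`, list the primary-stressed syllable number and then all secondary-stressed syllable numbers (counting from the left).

Parse right to left into iambic (σˈσ) feet: bruf (ke:t.ˈde) (glar.ˈpa:) (su.ˈta). Syllable 1 is left unfooted.
Foot heads (stressed positions): 3, 5, 7.
End Rule Rightmost: primary stress on the rightmost head = syllable 7.
Secondary stress on 3, 5: bruf.ke:t.ˌde.glar.ˌpa:.su.ˈta.

primary 7, secondary 3, 5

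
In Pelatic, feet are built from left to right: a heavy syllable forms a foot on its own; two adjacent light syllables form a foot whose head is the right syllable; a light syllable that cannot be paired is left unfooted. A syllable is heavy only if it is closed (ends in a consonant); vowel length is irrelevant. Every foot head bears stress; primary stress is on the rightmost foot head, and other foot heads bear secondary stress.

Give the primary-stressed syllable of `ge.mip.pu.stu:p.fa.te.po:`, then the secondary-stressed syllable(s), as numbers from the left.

Weights: 1 ge L, 2 mip H, 3 pu L, 4 stu:p H, 5 fa L, 6 te L, 7 po: L.
Parse left to right (heavy = foot alone; LL = one foot; stranded L unfooted): ge (ˈmip) pu (ˈstu:p) (fa.ˈte) po:.
Foot heads: 2, 4, 6.
Primary stress on the rightmost head = syllable 6.
Secondary stress on 2, 4: ge.ˌmip.pu.ˌstu:p.fa.ˈte.po:.

primary 6, secondary 2, 4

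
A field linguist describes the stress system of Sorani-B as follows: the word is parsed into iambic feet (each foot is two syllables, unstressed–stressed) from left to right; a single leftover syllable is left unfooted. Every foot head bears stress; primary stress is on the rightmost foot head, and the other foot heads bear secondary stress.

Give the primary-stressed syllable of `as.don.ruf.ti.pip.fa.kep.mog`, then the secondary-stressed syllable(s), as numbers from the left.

Parse left to right into iambic (σˈσ) feet: (as.ˈdon) (ruf.ˈti) (pip.ˈfa) (kep.ˈmog).
Foot heads (stressed positions): 2, 4, 6, 8.
End Rule Rightmost: primary stress on the rightmost head = syllable 8.
Secondary stress on 2, 4, 6: as.ˌdon.ruf.ˌti.pip.ˌfa.kep.ˈmog.

primary 8, secondary 2, 4, 6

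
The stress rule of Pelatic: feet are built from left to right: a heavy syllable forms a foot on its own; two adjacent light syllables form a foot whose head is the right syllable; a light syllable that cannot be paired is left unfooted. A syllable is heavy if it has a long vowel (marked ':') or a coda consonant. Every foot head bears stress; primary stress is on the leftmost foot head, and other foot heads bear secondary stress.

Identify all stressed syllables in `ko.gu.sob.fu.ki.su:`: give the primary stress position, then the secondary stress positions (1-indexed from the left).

primary 2, secondary 3, 5, 6

Weights: 1 ko L, 2 gu L, 3 sob H, 4 fu L, 5 ki L, 6 su: H.
Parse left to right (heavy = foot alone; LL = one foot; stranded L unfooted): (ko.ˈgu) (ˈsob) (fu.ˈki) (ˈsu:).
Foot heads: 2, 3, 5, 6.
Primary stress on the leftmost head = syllable 2.
Secondary stress on 3, 5, 6: ko.ˈgu.ˌsob.fu.ˌki.ˌsu:.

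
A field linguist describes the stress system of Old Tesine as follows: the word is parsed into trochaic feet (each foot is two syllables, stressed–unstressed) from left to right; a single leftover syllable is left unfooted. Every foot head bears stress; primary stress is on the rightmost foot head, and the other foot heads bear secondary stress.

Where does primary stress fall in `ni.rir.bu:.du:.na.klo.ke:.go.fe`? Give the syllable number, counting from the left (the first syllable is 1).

Parse left to right into trochaic (ˈσσ) feet: (ˈni.rir) (ˈbu:.du:) (ˈna.klo) (ˈke:.go) fe. Syllable 9 is left unfooted.
Foot heads (stressed positions): 1, 3, 5, 7.
End Rule Rightmost: primary stress on the rightmost head = syllable 7.
Primary stress: syllable 7 → ni.rir.bu:.du:.na.klo.ˈke:.go.fe.

7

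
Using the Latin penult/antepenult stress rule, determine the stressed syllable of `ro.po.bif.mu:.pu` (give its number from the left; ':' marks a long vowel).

Classical Latin: stress the penult if heavy (long vowel or closed), else the antepenult.
Weights: 3 bif H, 4 mu: H, 5 pu L.
The penult (syllable 4, mu:) is heavy, so it takes stress.
Stress on syllable 4: ro.po.bif.ˈmu:.pu.

4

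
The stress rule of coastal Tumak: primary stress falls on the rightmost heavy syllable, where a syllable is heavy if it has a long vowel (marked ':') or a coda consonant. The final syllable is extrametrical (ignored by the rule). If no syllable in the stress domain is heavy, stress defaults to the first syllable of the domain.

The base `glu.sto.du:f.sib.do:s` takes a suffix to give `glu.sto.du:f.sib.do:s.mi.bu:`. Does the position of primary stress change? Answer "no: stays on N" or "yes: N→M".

Base `glu.sto.du:f.sib.do:s` (5 syllables):
  The final syllable (5, do:s) is extrametrical; the stress domain is syllables 1–4.
  Weights: 1 glu L, 2 sto L, 3 du:f H, 4 sib H.
  Heavy syllables in the domain: 3, 4. The rightmost is syllable 4 (sib).
  → primary stress on syllable 4.
Suffixed `glu.sto.du:f.sib.do:s.mi.bu:` (7 syllables):
  The final syllable (7, bu:) is extrametrical; the stress domain is syllables 1–6.
  Weights: 1 glu L, 2 sto L, 3 du:f H, 4 sib H, 5 do:s H, 6 mi L.
  Heavy syllables in the domain: 3, 4, 5. The rightmost is syllable 5 (do:s).
  → primary stress on syllable 5.

yes: 4→5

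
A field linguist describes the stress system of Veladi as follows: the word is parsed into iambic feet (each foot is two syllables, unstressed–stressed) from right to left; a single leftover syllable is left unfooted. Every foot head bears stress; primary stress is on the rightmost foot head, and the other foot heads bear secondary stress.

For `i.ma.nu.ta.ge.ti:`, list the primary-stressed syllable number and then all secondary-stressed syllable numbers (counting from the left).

primary 6, secondary 2, 4

Parse right to left into iambic (σˈσ) feet: (i.ˈma) (nu.ˈta) (ge.ˈti:).
Foot heads (stressed positions): 2, 4, 6.
End Rule Rightmost: primary stress on the rightmost head = syllable 6.
Secondary stress on 2, 4: i.ˌma.nu.ˌta.ge.ˈti:.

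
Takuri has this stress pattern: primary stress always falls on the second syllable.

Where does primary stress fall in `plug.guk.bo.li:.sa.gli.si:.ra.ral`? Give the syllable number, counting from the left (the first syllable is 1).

The word has 9 syllables; the second syllable is syllable 2 (guk).
Primary stress: syllable 2 → plug.ˈguk.bo.li:.sa.gli.si:.ra.ral.

2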